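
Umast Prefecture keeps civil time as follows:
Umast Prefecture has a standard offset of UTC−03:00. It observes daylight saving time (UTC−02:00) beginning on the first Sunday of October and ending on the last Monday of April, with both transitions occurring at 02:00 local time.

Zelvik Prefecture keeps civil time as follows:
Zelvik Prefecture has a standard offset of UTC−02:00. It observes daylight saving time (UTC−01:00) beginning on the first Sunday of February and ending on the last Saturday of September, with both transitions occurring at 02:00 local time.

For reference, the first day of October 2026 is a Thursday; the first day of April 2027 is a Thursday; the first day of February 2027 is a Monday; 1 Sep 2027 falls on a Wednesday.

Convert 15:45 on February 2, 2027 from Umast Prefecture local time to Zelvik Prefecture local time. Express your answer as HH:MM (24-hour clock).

1 October 2026 is a Thursday, so the first Sunday is October 4.
1 April 2027 is a Thursday, so Mondays fall on 5, 12, 19, 26; the last is April 26.
February 2, 2027 falls between 4 October 2026 and 26 April 2027, so daylight saving is in effect and Umast Prefecture is at UTC−02:00.
15:45 Umast Prefecture + 2h = 17:45 UTC.
1 February 2027 is a Monday, so the first Sunday is February 7.
1 September 2027 is a Wednesday, so Saturdays fall on 4, 11, 18, 25; the last is September 25.
At the standard offset (UTC−02:00), 17:45 UTC − 2h = 15:45 Zelvik Prefecture standard time.
Daylight saving runs 7 February – 25 September; the standard-time date in Zelvik Prefecture, February 2, 2027, is outside that window, so Zelvik Prefecture is on standard time at UTC−02:00.
17:45 UTC − 2h = 15:45 Zelvik Prefecture.

15:45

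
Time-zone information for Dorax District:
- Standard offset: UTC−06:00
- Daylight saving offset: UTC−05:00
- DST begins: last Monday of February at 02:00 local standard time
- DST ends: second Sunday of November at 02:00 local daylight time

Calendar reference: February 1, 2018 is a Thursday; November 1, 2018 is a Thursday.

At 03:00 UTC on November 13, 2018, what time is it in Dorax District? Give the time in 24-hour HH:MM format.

21:00

1 February 2018 is a Thursday, so Mondays fall on 5, 12, 19, 26; the last is February 26.
1 November 2018 is a Thursday, so the first Sunday is November 4 and the second is November 11.
At the standard offset (UTC−06:00), 03:00 UTC − 6h = 21:00 Dorax District standard time (rolling into the previous day, 12 November 2018).
Daylight saving runs 26 February – 11 November; the standard-time date in Dorax District, November 12, 2018, is outside that window, so Dorax District is on standard time at UTC−06:00.
03:00 UTC − 6h = 21:00 local (rolling into the previous day, 12 November 2018).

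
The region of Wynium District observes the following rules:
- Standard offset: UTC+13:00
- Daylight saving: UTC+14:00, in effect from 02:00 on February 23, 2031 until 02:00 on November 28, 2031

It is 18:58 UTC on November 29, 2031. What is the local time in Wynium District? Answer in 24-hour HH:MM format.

07:58

At the standard offset (UTC+13:00), 18:58 UTC + 13h = 07:58 Wynium District standard time (rolling into the next day, 30 November 2031).
The standard-time date in Wynium District, November 30, 2031, is outside the daylight-saving period (23 February – 28 November), so Wynium District is on standard time, UTC+13:00.
18:58 UTC + 13h = 07:58 local (rolling into the next day, 30 November 2031).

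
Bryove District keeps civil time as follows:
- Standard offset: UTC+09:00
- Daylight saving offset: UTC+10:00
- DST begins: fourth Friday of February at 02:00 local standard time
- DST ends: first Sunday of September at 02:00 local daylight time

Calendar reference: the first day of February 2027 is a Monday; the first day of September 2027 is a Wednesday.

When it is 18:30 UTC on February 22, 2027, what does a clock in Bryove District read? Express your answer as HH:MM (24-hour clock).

1 February 2027 is a Monday, so the first Friday is February 5 and the fourth is February 26.
1 September 2027 is a Wednesday, so the first Sunday is September 5.
At the standard offset (UTC+09:00), 18:30 UTC + 9h = 03:30 Bryove District standard time (rolling into the next day, 23 February 2027).
Daylight saving runs 26 February – 5 September; the standard-time date in Bryove District, February 23, 2027, is outside that window, so Bryove District is on standard time at UTC+09:00.
18:30 UTC + 9h = 03:30 local (rolling into the next day, 23 February 2027).

03:30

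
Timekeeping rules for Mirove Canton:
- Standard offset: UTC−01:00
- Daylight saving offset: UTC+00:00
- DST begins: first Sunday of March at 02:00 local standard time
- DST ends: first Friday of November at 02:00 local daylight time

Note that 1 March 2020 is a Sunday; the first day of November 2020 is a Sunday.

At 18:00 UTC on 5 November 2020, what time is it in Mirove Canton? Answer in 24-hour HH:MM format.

1 March 2020 is a Sunday, so the first Sunday is March 1.
1 November 2020 is a Sunday, so the first Friday is November 6.
At the standard offset (UTC−01:00), 18:00 UTC − 1h = 17:00 Mirove Canton standard time.
Daylight saving runs 1 March – 6 November; the standard-time date in Mirove Canton, 5 November 2020, is inside that window, so Mirove Canton is at UTC+00:00.
18:00 UTC + 0h = 18:00 local.

18:00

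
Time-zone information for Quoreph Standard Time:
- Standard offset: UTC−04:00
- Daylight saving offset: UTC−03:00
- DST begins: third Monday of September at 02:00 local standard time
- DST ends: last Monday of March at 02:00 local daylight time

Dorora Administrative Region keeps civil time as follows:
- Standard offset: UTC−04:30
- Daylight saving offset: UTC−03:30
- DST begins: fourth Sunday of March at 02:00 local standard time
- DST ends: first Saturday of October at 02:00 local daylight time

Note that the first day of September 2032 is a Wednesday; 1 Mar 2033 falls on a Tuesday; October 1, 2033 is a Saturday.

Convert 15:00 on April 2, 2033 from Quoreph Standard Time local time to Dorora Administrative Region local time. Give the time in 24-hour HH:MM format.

15:30

1 September 2032 is a Wednesday, so the first Monday is September 6 and the third is September 20.
1 March 2033 is a Tuesday, so Mondays fall on 7, 14, 21, 28; the last is March 28.
April 2, 2033 is outside the daylight-saving period (20 September 2032 – 28 March 2033), so Quoreph Standard Time is on standard time, UTC−04:00.
15:00 Quoreph Standard Time + 4h = 19:00 UTC.
1 March 2033 is a Tuesday, so the first Sunday is March 6 and the fourth is March 27.
1 October 2033 is a Saturday, so the first Saturday is October 1.
At the standard offset (UTC−04:30), 19:00 UTC − 4h30m = 14:30 Dorora Administrative Region standard time.
The standard-time date in Dorora Administrative Region, April 2, 2033, falls between 27 March and 1 October, so daylight saving is in effect and Dorora Administrative Region is at UTC−03:30.
19:00 UTC − 3h30m = 15:30 Dorora Administrative Region.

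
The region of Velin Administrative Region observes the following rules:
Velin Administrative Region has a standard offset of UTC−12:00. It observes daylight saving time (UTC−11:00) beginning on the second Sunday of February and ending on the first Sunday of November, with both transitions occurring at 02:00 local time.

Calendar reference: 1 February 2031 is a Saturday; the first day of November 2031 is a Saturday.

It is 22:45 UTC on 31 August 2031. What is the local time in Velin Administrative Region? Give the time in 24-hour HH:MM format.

11:45

1 February 2031 is a Saturday, so the first Sunday is February 2 and the second is February 9.
1 November 2031 is a Saturday, so the first Sunday is November 2.
At the standard offset (UTC−12:00), 22:45 UTC − 12h = 10:45 Velin Administrative Region standard time.
Daylight saving runs 9 February – 2 November; the standard-time date in Velin Administrative Region, 31 August 2031, is inside that window, so Velin Administrative Region is at UTC−11:00.
22:45 UTC − 11h = 11:45 local.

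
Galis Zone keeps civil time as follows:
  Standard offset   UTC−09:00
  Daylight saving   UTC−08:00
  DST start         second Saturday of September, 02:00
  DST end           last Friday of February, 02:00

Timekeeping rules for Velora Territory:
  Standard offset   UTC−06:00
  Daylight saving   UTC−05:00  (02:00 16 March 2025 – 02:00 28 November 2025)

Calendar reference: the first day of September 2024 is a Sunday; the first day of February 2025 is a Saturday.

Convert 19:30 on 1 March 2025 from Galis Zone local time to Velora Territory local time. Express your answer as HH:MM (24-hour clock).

1 September 2024 is a Sunday, so the first Saturday is September 7 and the second is September 14.
1 February 2025 is a Saturday, so Fridays fall on 7, 14, 21, 28; the last is February 28.
1 March 2025 does not fall between 14 September 2024 and 28 February 2025, so daylight saving is not in effect and Galis Zone is at UTC−09:00.
19:30 Galis Zone + 9h = 04:30 UTC (rolling into the next day, 2 March 2025).
At the standard offset (UTC−06:00), 04:30 UTC − 6h = 22:30 Velora Territory standard time (rolling into the previous day, 1 March 2025).
The standard-time date in Velora Territory, 1 March 2025, is outside the daylight-saving period (16 March – 28 November), so Velora Territory is on standard time, UTC−06:00.
04:30 UTC − 6h = 22:30 Velora Territory (rolling into the previous day, 1 March 2025).

22:30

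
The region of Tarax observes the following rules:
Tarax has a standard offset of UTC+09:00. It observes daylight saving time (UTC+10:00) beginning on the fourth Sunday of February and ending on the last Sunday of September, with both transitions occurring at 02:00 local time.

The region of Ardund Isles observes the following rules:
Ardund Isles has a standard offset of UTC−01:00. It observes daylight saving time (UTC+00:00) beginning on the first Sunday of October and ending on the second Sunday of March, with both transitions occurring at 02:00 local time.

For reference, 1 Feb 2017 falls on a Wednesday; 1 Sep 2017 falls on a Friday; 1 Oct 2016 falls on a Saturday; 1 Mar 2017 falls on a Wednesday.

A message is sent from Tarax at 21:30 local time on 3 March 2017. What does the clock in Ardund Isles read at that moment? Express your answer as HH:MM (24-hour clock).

11:30

1 February 2017 is a Wednesday, so the first Sunday is February 5 and the fourth is February 26.
1 September 2017 is a Friday, so Sundays fall on 3, 10, 17, 24; the last is September 24.
Daylight saving runs 26 February – 24 September; 3 March 2017 is inside that window, so Tarax is at UTC+10:00.
21:30 Tarax − 10h = 11:30 UTC.
1 October 2016 is a Saturday, so the first Sunday is October 2.
1 March 2017 is a Wednesday, so the first Sunday is March 5 and the second is March 12.
At the standard offset (UTC−01:00), 11:30 UTC − 1h = 10:30 Ardund Isles standard time.
The standard-time date in Ardund Isles, 3 March 2017, lies within the daylight-saving period (2 October 2016 – 12 March 2017), so Ardund Isles is on daylight time, UTC+00:00.
11:30 UTC + 0h = 11:30 Ardund Isles.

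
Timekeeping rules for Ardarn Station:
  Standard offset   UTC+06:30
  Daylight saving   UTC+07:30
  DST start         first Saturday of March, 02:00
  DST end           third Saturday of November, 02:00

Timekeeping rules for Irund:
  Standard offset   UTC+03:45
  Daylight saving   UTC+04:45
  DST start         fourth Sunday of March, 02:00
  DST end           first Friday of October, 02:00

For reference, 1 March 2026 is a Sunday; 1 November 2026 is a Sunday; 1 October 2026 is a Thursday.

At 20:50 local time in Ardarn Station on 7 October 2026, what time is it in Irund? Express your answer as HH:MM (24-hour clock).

17:05

1 March 2026 is a Sunday, so the first Saturday is March 7.
1 November 2026 is a Sunday, so the first Saturday is November 7 and the third is November 21.
7 October 2026 lies within the daylight-saving period (7 March – 21 November), so Ardarn Station is on daylight time, UTC+07:30.
20:50 Ardarn Station − 7h30m = 13:20 UTC.
1 March 2026 is a Sunday, so the first Sunday is March 1 and the fourth is March 22.
1 October 2026 is a Thursday, so the first Friday is October 2.
At the standard offset (UTC+03:45), 13:20 UTC + 3h45m = 17:05 Irund standard time.
Daylight saving runs 22 March – 2 October; the standard-time date in Irund, 7 October 2026, is outside that window, so Irund is on standard time at UTC+03:45.
13:20 UTC + 3h45m = 17:05 Irund.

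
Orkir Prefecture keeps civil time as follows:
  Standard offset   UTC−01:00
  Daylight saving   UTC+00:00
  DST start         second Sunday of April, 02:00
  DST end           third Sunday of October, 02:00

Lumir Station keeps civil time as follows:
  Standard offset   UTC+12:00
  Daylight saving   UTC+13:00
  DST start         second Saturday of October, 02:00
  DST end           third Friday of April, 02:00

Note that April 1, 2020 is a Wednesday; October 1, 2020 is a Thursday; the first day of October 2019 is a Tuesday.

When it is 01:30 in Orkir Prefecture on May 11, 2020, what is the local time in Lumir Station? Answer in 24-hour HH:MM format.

13:30

1 April 2020 is a Wednesday, so the first Sunday is April 5 and the second is April 12.
1 October 2020 is a Thursday, so the first Sunday is October 4 and the third is October 18.
May 11, 2020 lies within the daylight-saving period (12 April – 18 October), so Orkir Prefecture is on daylight time, UTC+00:00.
01:30 Orkir Prefecture − 0h = 01:30 UTC.
1 October 2019 is a Tuesday, so the first Saturday is October 5 and the second is October 12.
1 April 2020 is a Wednesday, so the first Friday is April 3 and the third is April 17.
At the standard offset (UTC+12:00), 01:30 UTC + 12h = 13:30 Lumir Station standard time.
The standard-time date in Lumir Station, May 11, 2020, does not fall between 12 October 2019 and 17 April 2020, so daylight saving is not in effect and Lumir Station is at UTC+12:00.
01:30 UTC + 12h = 13:30 Lumir Station.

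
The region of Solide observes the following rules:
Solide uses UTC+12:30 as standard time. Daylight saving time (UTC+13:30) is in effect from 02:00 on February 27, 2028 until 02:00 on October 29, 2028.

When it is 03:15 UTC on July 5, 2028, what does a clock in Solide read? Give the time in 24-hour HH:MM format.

16:45

At the standard offset (UTC+12:30), 03:15 UTC + 12h30m = 15:45 Solide standard time.
The standard-time date in Solide, July 5, 2028, lies within the daylight-saving period (27 February – 29 October), so Solide is on daylight time, UTC+13:30.
03:15 UTC + 13h30m = 16:45 local.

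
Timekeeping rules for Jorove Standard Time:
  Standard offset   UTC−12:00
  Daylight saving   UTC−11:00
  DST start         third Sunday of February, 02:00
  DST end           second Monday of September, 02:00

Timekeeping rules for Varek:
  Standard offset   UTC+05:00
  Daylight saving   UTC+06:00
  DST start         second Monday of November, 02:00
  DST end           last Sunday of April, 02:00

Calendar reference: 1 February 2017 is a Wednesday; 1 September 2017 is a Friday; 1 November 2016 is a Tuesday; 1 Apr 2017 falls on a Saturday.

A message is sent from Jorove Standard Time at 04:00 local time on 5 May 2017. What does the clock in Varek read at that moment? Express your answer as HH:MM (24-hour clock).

1 February 2017 is a Wednesday, so the first Sunday is February 5 and the third is February 19.
1 September 2017 is a Friday, so the first Monday is September 4 and the second is September 11.
Daylight saving runs 19 February – 11 September; 5 May 2017 is inside that window, so Jorove Standard Time is at UTC−11:00.
04:00 Jorove Standard Time + 11h = 15:00 UTC.
1 November 2016 is a Tuesday, so the first Monday is November 7 and the second is November 14.
1 April 2017 is a Saturday, so Sundays fall on 2, 9, 16, 23, 30; the last is April 30.
At the standard offset (UTC+05:00), 15:00 UTC + 5h = 20:00 Varek standard time.
The standard-time date in Varek, 5 May 2017, does not fall between 14 November 2016 and 30 April 2017, so daylight saving is not in effect and Varek is at UTC+05:00.
15:00 UTC + 5h = 20:00 Varek.

20:00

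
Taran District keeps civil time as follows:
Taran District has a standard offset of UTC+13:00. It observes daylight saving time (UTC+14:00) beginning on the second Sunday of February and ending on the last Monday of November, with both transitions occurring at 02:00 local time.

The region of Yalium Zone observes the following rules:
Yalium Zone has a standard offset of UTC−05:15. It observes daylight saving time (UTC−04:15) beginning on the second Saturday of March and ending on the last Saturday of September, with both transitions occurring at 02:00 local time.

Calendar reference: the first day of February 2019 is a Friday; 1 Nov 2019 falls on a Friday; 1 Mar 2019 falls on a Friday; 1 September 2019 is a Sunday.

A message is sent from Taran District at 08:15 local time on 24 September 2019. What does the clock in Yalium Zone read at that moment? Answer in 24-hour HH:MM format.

1 February 2019 is a Friday, so the first Sunday is February 3 and the second is February 10.
1 November 2019 is a Friday, so Mondays fall on 4, 11, 18, 25; the last is November 25.
24 September 2019 falls between 10 February and 25 November, so daylight saving is in effect and Taran District is at UTC+14:00.
08:15 Taran District − 14h = 18:15 UTC (rolling into the previous day, 23 September 2019).
1 March 2019 is a Friday, so the first Saturday is March 2 and the second is March 9.
1 September 2019 is a Sunday, so Saturdays fall on 7, 14, 21, 28; the last is September 28.
At the standard offset (UTC−05:15), 18:15 UTC − 5h15m = 13:00 Yalium Zone standard time.
Daylight saving runs 9 March – 28 September; the standard-time date in Yalium Zone, 23 September 2019, is inside that window, so Yalium Zone is at UTC−04:15.
18:15 UTC − 4h15m = 14:00 Yalium Zone.

14:00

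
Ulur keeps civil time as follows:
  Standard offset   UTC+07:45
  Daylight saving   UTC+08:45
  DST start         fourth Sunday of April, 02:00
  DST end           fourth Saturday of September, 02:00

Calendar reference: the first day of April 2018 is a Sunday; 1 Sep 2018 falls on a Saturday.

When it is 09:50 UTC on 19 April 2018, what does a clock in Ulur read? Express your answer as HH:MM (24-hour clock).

17:35

1 April 2018 is a Sunday, so the first Sunday is April 1 and the fourth is April 22.
1 September 2018 is a Saturday, so the first Saturday is September 1 and the fourth is September 22.
At the standard offset (UTC+07:45), 09:50 UTC + 7h45m = 17:35 Ulur standard time.
The standard-time date in Ulur, 19 April 2018, is outside the daylight-saving period (22 April – 22 September), so Ulur is on standard time, UTC+07:45.
09:50 UTC + 7h45m = 17:35 local.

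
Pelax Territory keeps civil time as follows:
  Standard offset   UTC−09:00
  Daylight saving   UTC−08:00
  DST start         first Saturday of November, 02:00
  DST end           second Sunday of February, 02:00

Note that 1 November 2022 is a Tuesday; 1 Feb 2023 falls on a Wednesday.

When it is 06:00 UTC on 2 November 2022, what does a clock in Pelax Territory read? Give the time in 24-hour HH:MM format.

1 November 2022 is a Tuesday, so the first Saturday is November 5.
1 February 2023 is a Wednesday, so the first Sunday is February 5 and the second is February 12.
At the standard offset (UTC−09:00), 06:00 UTC − 9h = 21:00 Pelax Territory standard time (rolling into the previous day, 1 November 2022).
The standard-time date in Pelax Territory, 1 November 2022, does not fall between 5 November 2022 and 12 February 2023, so daylight saving is not in effect and Pelax Territory is at UTC−09:00.
06:00 UTC − 9h = 21:00 local (rolling into the previous day, 1 November 2022).

21:00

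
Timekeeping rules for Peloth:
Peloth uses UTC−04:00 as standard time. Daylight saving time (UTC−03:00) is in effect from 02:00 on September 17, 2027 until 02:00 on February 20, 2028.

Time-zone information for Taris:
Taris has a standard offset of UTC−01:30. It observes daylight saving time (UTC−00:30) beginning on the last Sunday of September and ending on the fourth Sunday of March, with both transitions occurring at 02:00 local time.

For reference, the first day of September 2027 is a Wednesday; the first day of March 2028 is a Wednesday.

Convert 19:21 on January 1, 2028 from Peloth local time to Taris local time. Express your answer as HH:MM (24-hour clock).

January 1, 2028 falls between 17 September 2027 and 20 February 2028, so daylight saving is in effect and Peloth is at UTC−03:00.
19:21 Peloth + 3h = 22:21 UTC.
1 September 2027 is a Wednesday, so Sundays fall on 5, 12, 19, 26; the last is September 26.
1 March 2028 is a Wednesday, so the first Sunday is March 5 and the fourth is March 26.
At the standard offset (UTC−01:30), 22:21 UTC − 1h30m = 20:51 Taris standard time.
The standard-time date in Taris, January 1, 2028, falls between 26 September 2027 and 26 March 2028, so daylight saving is in effect and Taris is at UTC−00:30.
22:21 UTC − 0h30m = 21:51 Taris.

21:51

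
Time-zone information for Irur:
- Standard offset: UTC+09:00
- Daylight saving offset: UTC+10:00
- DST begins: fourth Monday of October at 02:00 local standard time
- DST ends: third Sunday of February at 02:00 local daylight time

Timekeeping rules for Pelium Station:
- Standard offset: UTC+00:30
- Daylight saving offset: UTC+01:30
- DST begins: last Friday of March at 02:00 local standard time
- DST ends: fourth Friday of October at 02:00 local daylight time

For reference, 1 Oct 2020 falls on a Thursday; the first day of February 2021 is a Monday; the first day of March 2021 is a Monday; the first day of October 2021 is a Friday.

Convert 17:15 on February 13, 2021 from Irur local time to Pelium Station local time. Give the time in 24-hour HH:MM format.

1 October 2020 is a Thursday, so the first Monday is October 5 and the fourth is October 26.
1 February 2021 is a Monday, so the first Sunday is February 7 and the third is February 21.
Daylight saving runs 26 October 2020 – 21 February 2021; February 13, 2021 is inside that window, so Irur is at UTC+10:00.
17:15 Irur − 10h = 07:15 UTC.
1 March 2021 is a Monday, so Fridays fall on 5, 12, 19, 26; the last is March 26.
1 October 2021 is a Friday, so the first Friday is October 1 and the fourth is October 22.
At the standard offset (UTC+00:30), 07:15 UTC + 0h30m = 07:45 Pelium Station standard time.
The standard-time date in Pelium Station, February 13, 2021, is outside the daylight-saving period (26 March – 22 October), so Pelium Station is on standard time, UTC+00:30.
07:15 UTC + 0h30m = 07:45 Pelium Station.

07:45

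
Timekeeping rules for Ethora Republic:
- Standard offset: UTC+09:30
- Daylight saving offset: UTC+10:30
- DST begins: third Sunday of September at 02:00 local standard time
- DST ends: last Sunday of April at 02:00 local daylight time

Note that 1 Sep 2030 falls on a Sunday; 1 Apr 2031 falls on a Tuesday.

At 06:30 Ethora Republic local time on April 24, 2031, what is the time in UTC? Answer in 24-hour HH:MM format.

1 September 2030 is a Sunday, so the first Sunday is September 1 and the third is September 15.
1 April 2031 is a Tuesday, so Sundays fall on 6, 13, 20, 27; the last is April 27.
April 24, 2031 lies within the daylight-saving period (15 September 2030 – 27 April 2031), so Ethora Republic is on daylight time, UTC+10:30.
06:30 local − 10h30m = 20:00 UTC (rolling into the previous day, 23 April 2031).

20:00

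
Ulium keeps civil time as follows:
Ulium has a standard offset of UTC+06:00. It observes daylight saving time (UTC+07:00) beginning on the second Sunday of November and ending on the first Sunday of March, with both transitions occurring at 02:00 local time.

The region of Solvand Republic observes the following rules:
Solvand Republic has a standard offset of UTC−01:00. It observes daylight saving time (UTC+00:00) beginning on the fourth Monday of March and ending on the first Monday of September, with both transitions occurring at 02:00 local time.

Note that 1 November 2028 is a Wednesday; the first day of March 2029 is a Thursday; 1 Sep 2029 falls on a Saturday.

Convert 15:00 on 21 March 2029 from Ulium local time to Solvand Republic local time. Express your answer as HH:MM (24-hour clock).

1 November 2028 is a Wednesday, so the first Sunday is November 5 and the second is November 12.
1 March 2029 is a Thursday, so the first Sunday is March 4.
Daylight saving runs 12 November 2028 – 4 March 2029; 21 March 2029 is outside that window, so Ulium is on standard time at UTC+06:00.
15:00 Ulium − 6h = 09:00 UTC.
1 March 2029 is a Thursday, so the first Monday is March 5 and the fourth is March 26.
1 September 2029 is a Saturday, so the first Monday is September 3.
At the standard offset (UTC−01:00), 09:00 UTC − 1h = 08:00 Solvand Republic standard time.
Daylight saving runs 26 March – 3 September; the standard-time date in Solvand Republic, 21 March 2029, is outside that window, so Solvand Republic is on standard time at UTC−01:00.
09:00 UTC − 1h = 08:00 Solvand Republic.

08:00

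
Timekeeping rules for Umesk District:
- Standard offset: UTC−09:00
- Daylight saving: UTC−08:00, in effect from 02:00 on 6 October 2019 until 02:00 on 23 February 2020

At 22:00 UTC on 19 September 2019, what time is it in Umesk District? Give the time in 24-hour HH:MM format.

13:00

At the standard offset (UTC−09:00), 22:00 UTC − 9h = 13:00 Umesk District standard time.
The standard-time date in Umesk District, 19 September 2019, does not fall between 6 October 2019 and 23 February 2020, so daylight saving is not in effect and Umesk District is at UTC−09:00.
22:00 UTC − 9h = 13:00 local.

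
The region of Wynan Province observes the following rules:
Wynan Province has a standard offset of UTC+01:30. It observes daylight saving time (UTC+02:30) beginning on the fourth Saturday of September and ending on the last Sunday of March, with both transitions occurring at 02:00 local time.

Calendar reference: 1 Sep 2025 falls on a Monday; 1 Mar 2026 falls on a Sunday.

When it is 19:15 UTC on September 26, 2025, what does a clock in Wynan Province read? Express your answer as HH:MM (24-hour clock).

1 September 2025 is a Monday, so the first Saturday is September 6 and the fourth is September 27.
1 March 2026 is a Sunday, so Sundays fall on 1, 8, 15, 22, 29; the last is March 29.
At the standard offset (UTC+01:30), 19:15 UTC + 1h30m = 20:45 Wynan Province standard time.
The standard-time date in Wynan Province, September 26, 2025, is outside the daylight-saving period (27 September 2025 – 29 March 2026), so Wynan Province is on standard time, UTC+01:30.
19:15 UTC + 1h30m = 20:45 local.

20:45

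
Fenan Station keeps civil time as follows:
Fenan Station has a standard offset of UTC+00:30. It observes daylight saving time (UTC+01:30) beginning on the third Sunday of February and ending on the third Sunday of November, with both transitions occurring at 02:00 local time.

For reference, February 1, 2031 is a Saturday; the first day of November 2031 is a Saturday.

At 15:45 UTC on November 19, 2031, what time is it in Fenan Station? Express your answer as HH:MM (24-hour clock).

1 February 2031 is a Saturday, so the first Sunday is February 2 and the third is February 16.
1 November 2031 is a Saturday, so the first Sunday is November 2 and the third is November 16.
At the standard offset (UTC+00:30), 15:45 UTC + 0h30m = 16:15 Fenan Station standard time.
The standard-time date in Fenan Station, November 19, 2031, is outside the daylight-saving period (16 February – 16 November), so Fenan Station is on standard time, UTC+00:30.
15:45 UTC + 0h30m = 16:15 local.

16:15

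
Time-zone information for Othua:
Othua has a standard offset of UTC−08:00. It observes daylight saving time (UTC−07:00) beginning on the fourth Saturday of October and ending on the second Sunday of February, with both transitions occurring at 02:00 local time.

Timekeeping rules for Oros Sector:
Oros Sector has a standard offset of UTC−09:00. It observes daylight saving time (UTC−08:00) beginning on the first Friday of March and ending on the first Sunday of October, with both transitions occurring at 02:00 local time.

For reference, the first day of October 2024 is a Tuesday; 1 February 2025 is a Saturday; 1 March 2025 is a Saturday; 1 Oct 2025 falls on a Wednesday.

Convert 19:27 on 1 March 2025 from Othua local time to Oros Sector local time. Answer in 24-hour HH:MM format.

18:27

1 October 2024 is a Tuesday, so the first Saturday is October 5 and the fourth is October 26.
1 February 2025 is a Saturday, so the first Sunday is February 2 and the second is February 9.
1 March 2025 does not fall between 26 October 2024 and 9 February 2025, so daylight saving is not in effect and Othua is at UTC−08:00.
19:27 Othua + 8h = 03:27 UTC (rolling into the next day, 2 March 2025).
1 March 2025 is a Saturday, so the first Friday is March 7.
1 October 2025 is a Wednesday, so the first Sunday is October 5.
At the standard offset (UTC−09:00), 03:27 UTC − 9h = 18:27 Oros Sector standard time (rolling into the previous day, 1 March 2025).
The standard-time date in Oros Sector, 1 March 2025, is outside the daylight-saving period (7 March – 5 October), so Oros Sector is on standard time, UTC−09:00.
03:27 UTC − 9h = 18:27 Oros Sector (rolling into the previous day, 1 March 2025).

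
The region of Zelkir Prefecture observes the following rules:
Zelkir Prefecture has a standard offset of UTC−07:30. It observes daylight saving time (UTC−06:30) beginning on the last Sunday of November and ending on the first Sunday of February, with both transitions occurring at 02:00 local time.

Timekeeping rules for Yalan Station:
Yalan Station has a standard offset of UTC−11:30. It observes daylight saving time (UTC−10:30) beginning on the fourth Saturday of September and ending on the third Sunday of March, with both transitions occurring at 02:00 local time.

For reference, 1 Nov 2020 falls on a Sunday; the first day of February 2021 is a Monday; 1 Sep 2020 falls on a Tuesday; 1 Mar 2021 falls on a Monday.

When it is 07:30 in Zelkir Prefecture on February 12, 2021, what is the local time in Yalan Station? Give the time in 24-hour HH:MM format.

04:30

1 November 2020 is a Sunday, so Sundays fall on 1, 8, 15, 22, 29; the last is November 29.
1 February 2021 is a Monday, so the first Sunday is February 7.
February 12, 2021 does not fall between 29 November 2020 and 7 February 2021, so daylight saving is not in effect and Zelkir Prefecture is at UTC−07:30.
07:30 Zelkir Prefecture + 7h30m = 15:00 UTC.
1 September 2020 is a Tuesday, so the first Saturday is September 5 and the fourth is September 26.
1 March 2021 is a Monday, so the first Sunday is March 7 and the third is March 21.
At the standard offset (UTC−11:30), 15:00 UTC − 11h30m = 03:30 Yalan Station standard time.
Daylight saving runs 26 September 2020 – 21 March 2021; the standard-time date in Yalan Station, February 12, 2021, is inside that window, so Yalan Station is at UTC−10:30.
15:00 UTC − 10h30m = 04:30 Yalan Station.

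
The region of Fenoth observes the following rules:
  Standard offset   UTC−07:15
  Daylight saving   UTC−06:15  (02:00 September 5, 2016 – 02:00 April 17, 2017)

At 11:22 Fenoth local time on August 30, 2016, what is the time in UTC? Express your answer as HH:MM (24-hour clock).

August 30, 2016 is outside the daylight-saving period (5 September 2016 – 17 April 2017), so Fenoth is on standard time, UTC−07:15.
11:22 local + 7h15m = 18:37 UTC.

18:37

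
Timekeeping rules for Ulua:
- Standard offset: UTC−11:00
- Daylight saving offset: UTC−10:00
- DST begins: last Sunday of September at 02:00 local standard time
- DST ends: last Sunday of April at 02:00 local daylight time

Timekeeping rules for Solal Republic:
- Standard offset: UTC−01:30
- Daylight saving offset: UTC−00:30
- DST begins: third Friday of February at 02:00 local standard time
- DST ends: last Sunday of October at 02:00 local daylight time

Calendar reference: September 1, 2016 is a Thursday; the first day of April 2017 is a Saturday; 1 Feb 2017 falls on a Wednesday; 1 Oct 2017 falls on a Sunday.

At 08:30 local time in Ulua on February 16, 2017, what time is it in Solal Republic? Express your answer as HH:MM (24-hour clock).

1 September 2016 is a Thursday, so Sundays fall on 4, 11, 18, 25; the last is September 25.
1 April 2017 is a Saturday, so Sundays fall on 2, 9, 16, 23, 30; the last is April 30.
Daylight saving runs 25 September 2016 – 30 April 2017; February 16, 2017 is inside that window, so Ulua is at UTC−10:00.
08:30 Ulua + 10h = 18:30 UTC.
1 February 2017 is a Wednesday, so the first Friday is February 3 and the third is February 17.
1 October 2017 is a Sunday, so Sundays fall on 1, 8, 15, 22, 29; the last is October 29.
At the standard offset (UTC−01:30), 18:30 UTC − 1h30m = 17:00 Solal Republic standard time.
The standard-time date in Solal Republic, February 16, 2017, is outside the daylight-saving period (17 February – 29 October), so Solal Republic is on standard time, UTC−01:30.
18:30 UTC − 1h30m = 17:00 Solal Republic.

17:00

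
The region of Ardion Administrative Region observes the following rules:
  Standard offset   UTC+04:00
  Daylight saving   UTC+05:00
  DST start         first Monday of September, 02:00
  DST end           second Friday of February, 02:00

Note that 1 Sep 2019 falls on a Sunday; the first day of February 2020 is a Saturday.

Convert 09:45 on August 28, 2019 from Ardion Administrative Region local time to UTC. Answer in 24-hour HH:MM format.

1 September 2019 is a Sunday, so the first Monday is September 2.
1 February 2020 is a Saturday, so the first Friday is February 7 and the second is February 14.
August 28, 2019 does not fall between 2 September 2019 and 14 February 2020, so daylight saving is not in effect and Ardion Administrative Region is at UTC+04:00.
09:45 local − 4h = 05:45 UTC.

05:45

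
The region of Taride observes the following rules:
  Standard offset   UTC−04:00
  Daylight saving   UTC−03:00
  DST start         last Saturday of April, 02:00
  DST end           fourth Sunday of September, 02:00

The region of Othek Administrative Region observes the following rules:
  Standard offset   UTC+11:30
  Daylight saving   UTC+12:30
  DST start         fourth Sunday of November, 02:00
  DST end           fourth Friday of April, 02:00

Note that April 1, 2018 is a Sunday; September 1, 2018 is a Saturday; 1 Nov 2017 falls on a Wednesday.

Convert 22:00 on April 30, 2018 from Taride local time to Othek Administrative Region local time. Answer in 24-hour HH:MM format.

1 April 2018 is a Sunday, so Saturdays fall on 7, 14, 21, 28; the last is April 28.
1 September 2018 is a Saturday, so the first Sunday is September 2 and the fourth is September 23.
April 30, 2018 lies within the daylight-saving period (28 April – 23 September), so Taride is on daylight time, UTC−03:00.
22:00 Taride + 3h = 01:00 UTC (rolling into the next day, 1 May 2018).
1 November 2017 is a Wednesday, so the first Sunday is November 5 and the fourth is November 26.
1 April 2018 is a Sunday, so the first Friday is April 6 and the fourth is April 27.
At the standard offset (UTC+11:30), 01:00 UTC + 11h30m = 12:30 Othek Administrative Region standard time.
The standard-time date in Othek Administrative Region, May 1, 2018, does not fall between 26 November 2017 and 27 April 2018, so daylight saving is not in effect and Othek Administrative Region is at UTC+11:30.
01:00 UTC + 11h30m = 12:30 Othek Administrative Region.

12:30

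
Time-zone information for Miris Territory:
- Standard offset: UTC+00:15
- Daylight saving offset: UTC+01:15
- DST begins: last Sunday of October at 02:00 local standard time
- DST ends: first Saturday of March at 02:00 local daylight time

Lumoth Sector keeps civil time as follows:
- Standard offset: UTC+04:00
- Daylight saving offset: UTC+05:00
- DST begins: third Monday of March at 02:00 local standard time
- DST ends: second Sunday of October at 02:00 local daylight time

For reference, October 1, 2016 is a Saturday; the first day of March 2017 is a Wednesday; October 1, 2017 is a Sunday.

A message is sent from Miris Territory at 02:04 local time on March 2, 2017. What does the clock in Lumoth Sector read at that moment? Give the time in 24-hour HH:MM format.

04:49

1 October 2016 is a Saturday, so Sundays fall on 2, 9, 16, 23, 30; the last is October 30.
1 March 2017 is a Wednesday, so the first Saturday is March 4.
March 2, 2017 lies within the daylight-saving period (30 October 2016 – 4 March 2017), so Miris Territory is on daylight time, UTC+01:15.
02:04 Miris Territory − 1h15m = 00:49 UTC.
1 March 2017 is a Wednesday, so the first Monday is March 6 and the third is March 20.
1 October 2017 is a Sunday, so the first Sunday is October 1 and the second is October 8.
At the standard offset (UTC+04:00), 00:49 UTC + 4h = 04:49 Lumoth Sector standard time.
The standard-time date in Lumoth Sector, March 2, 2017, does not fall between 20 March and 8 October, so daylight saving is not in effect and Lumoth Sector is at UTC+04:00.
00:49 UTC + 4h = 04:49 Lumoth Sector.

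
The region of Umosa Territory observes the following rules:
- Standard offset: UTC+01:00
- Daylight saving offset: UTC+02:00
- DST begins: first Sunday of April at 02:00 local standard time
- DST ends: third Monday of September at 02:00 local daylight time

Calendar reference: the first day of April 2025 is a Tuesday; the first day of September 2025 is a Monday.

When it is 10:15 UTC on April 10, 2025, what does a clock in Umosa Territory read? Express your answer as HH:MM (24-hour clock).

12:15

1 April 2025 is a Tuesday, so the first Sunday is April 6.
1 September 2025 is a Monday, so the first Monday is September 1 and the third is September 15.
At the standard offset (UTC+01:00), 10:15 UTC + 1h = 11:15 Umosa Territory standard time.
The standard-time date in Umosa Territory, April 10, 2025, lies within the daylight-saving period (6 April – 15 September), so Umosa Territory is on daylight time, UTC+02:00.
10:15 UTC + 2h = 12:15 local.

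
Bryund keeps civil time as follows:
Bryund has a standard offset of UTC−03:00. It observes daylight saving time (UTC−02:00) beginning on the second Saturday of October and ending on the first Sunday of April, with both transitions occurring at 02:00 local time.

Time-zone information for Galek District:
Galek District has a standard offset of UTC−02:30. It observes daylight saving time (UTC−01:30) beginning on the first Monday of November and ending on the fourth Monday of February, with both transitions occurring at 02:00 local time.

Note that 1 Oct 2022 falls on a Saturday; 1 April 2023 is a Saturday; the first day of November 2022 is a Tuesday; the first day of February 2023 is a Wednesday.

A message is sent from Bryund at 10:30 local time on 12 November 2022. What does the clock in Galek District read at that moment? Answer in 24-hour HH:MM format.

11:00

1 October 2022 is a Saturday, so the first Saturday is October 1 and the second is October 8.
1 April 2023 is a Saturday, so the first Sunday is April 2.
Daylight saving runs 8 October 2022 – 2 April 2023; 12 November 2022 is inside that window, so Bryund is at UTC−02:00.
10:30 Bryund + 2h = 12:30 UTC.
1 November 2022 is a Tuesday, so the first Monday is November 7.
1 February 2023 is a Wednesday, so the first Monday is February 6 and the fourth is February 27.
At the standard offset (UTC−02:30), 12:30 UTC − 2h30m = 10:00 Galek District standard time.
The standard-time date in Galek District, 12 November 2022, falls between 7 November 2022 and 27 February 2023, so daylight saving is in effect and Galek District is at UTC−01:30.
12:30 UTC − 1h30m = 11:00 Galek District.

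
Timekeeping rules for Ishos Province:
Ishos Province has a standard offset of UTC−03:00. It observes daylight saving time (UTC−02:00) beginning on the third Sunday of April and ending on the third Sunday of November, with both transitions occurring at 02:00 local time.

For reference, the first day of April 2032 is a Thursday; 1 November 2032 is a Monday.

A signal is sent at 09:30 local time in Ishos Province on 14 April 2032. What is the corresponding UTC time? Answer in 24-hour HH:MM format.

12:30

1 April 2032 is a Thursday, so the first Sunday is April 4 and the third is April 18.
1 November 2032 is a Monday, so the first Sunday is November 7 and the third is November 21.
14 April 2032 does not fall between 18 April and 21 November, so daylight saving is not in effect and Ishos Province is at UTC−03:00.
09:30 local + 3h = 12:30 UTC.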